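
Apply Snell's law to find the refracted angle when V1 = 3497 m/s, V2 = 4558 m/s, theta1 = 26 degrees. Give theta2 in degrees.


sin(theta1) = sin(26 deg) = 0.438371
sin(theta2) = V2/V1 * sin(theta1) = 4558/3497 * 0.438371 = 0.571374
theta2 = arcsin(0.571374) = 34.8461 degrees

34.8461


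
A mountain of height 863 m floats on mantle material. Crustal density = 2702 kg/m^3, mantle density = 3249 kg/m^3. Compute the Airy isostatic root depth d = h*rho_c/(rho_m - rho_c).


rho_m - rho_c = 3249 - 2702 = 547
d = 863 * 2702 / 547
= 2331826 / 547
= 4262.94 m

4262.94


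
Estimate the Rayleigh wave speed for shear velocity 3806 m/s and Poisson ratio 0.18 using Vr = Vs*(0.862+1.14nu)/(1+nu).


Numerator factor = 0.862 + 1.14*0.18 = 1.0672
Denominator = 1 + 0.18 = 1.18
Vr = 3806 * 1.0672 / 1.18 = 3442.17 m/s

3442.17


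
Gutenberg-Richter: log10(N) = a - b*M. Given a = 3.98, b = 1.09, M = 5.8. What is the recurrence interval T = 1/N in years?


log10(N) = 3.98 - 1.09*5.8 = -2.342
N = 10^-2.342 = 0.00455
T = 1/N = 1/0.00455 = 219.786 years

219.786


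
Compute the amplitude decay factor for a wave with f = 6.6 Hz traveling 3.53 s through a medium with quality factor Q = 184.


pi*f*t/Q = pi*6.6*3.53/184 = 0.397787
A/A0 = exp(-0.397787) = 0.671805

0.671805


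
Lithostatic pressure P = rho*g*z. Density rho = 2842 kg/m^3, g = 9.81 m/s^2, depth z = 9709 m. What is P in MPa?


P = rho * g * z / 1e6
= 2842 * 9.81 * 9709 / 1e6
= 270687114.18 / 1e6
= 270.6871 MPa

270.6871


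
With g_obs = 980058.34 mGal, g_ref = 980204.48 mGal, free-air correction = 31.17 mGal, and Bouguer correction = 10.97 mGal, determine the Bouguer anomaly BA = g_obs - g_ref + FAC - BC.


BA = g_obs - g_ref + FAC - BC
= 980058.34 - 980204.48 + 31.17 - 10.97
= -125.94 mGal

-125.94


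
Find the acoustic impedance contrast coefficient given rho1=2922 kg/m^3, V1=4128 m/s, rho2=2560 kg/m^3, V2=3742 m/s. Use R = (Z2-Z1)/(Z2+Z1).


Z1 = 2922 * 4128 = 12062016
Z2 = 2560 * 3742 = 9579520
R = (9579520 - 12062016) / (9579520 + 12062016) = -2482496 / 21641536 = -0.1147

-0.1147


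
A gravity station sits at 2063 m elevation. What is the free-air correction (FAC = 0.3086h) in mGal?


FAC = 0.3086 * h
= 0.3086 * 2063
= 636.6418 mGal

636.6418


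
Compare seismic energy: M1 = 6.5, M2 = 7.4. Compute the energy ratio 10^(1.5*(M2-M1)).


M2 - M1 = 7.4 - 6.5 = 0.9
1.5 * 0.9 = 1.35
ratio = 10^1.35 = 22.39

22.39


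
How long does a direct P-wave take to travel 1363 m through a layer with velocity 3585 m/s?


t = x / V
= 1363 / 3585
= 0.3802 s

0.3802


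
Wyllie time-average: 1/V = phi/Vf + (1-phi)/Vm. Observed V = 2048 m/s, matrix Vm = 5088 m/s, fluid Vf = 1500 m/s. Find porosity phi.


1/V - 1/Vm = 1/2048 - 1/5088 = 0.00029174
1/Vf - 1/Vm = 1/1500 - 1/5088 = 0.00047013
phi = 0.00029174 / 0.00047013 = 0.6206

0.6206


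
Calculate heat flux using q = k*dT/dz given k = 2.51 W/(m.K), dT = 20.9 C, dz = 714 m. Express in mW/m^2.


q = k * dT / dz * 1000
= 2.51 * 20.9 / 714 * 1000
= 0.073472 * 1000
= 73.472 mW/m^2

73.472


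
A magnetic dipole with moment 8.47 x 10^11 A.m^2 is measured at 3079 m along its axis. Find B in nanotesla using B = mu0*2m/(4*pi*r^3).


m = 8.47 x 10^11 = 847000000000 A.m^2
2m = 1694000000000 A.m^2
r^3 = 3079^3 = 29189662039
B = (4pi*10^-7) * 1694000000000 / (4*pi * 29189662039) * 1e9
= 2128743.182072 / 366808111289.97 * 1e9
= 5803.4245 nT

5803.4245


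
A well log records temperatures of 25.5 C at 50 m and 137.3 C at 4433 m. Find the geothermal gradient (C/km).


dT = 137.3 - 25.5 = 111.8 C
dz = 4433 - 50 = 4383 m
gradient = dT/dz * 1000 = 111.8/4383 * 1000 = 25.5076 C/km

25.5076


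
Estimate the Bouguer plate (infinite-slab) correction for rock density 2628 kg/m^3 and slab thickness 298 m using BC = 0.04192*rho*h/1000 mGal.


BC = 0.04192 * rho * h / 1000
= 0.04192 * 2628 * 298 / 1000
= 32.8294 mGal

32.8294


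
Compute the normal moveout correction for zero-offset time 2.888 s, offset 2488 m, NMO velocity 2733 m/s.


x/Vnmo = 2488/2733 = 0.910355
(x/Vnmo)^2 = 0.828746
t0^2 = 8.340544
sqrt(8.340544 + 0.828746) = 3.028084
dt = 3.028084 - 2.888 = 0.140084

0.140084


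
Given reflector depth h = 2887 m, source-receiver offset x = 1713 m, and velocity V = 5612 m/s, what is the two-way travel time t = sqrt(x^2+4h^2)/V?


x^2 + 4h^2 = 1713^2 + 4*2887^2 = 2934369 + 33339076 = 36273445
sqrt(36273445) = 6022.744
t = 6022.744 / 5612 = 1.0732 s

1.0732


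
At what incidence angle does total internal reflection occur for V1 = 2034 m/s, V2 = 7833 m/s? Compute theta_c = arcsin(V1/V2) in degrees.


V1/V2 = 2034/7833 = 0.259671
theta_c = arcsin(0.259671) = 15.0505 degrees

15.0505


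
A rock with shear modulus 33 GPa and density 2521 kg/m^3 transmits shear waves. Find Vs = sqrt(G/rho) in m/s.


Convert G to Pa: G = 33e9 Pa
Compute G/rho = 33e9 / 2521 = 13090043.6335
Vs = sqrt(13090043.6335) = 3618.02 m/s

3618.02


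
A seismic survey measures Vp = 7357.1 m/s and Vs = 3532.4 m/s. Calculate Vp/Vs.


Vp/Vs = 7357.1 / 3532.4
= 2.0827

2.0827


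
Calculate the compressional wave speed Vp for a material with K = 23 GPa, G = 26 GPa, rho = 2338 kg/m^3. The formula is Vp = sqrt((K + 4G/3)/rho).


First compute the effective modulus:
K + 4G/3 = 23e9 + 4*26e9/3 = 57666666666.67 Pa
Then divide by density:
57666666666.67 / 2338 = 24664955.8027 Pa/(kg/m^3)
Take the square root:
Vp = sqrt(24664955.8027) = 4966.38 m/s

4966.38


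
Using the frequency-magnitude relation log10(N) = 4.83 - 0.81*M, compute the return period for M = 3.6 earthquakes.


log10(N) = 4.83 - 0.81*3.6 = 1.914
N = 10^1.914 = 82.035154
T = 1/N = 1/82.035154 = 0.0122 years

0.0122


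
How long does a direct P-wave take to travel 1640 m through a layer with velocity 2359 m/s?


t = x / V
= 1640 / 2359
= 0.6952 s

0.6952


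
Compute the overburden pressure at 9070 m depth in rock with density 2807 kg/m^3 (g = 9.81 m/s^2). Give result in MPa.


P = rho * g * z / 1e6
= 2807 * 9.81 * 9070 / 1e6
= 249757596.9 / 1e6
= 249.7576 MPa

249.7576


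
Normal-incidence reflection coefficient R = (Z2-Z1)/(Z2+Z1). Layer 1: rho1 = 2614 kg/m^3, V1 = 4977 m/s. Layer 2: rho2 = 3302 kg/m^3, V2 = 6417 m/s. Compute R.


Z1 = 2614 * 4977 = 13009878
Z2 = 3302 * 6417 = 21188934
R = (21188934 - 13009878) / (21188934 + 13009878) = 8179056 / 34198812 = 0.2392

0.2392


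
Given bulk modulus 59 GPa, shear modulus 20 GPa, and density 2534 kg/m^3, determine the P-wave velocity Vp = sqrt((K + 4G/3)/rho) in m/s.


First compute the effective modulus:
K + 4G/3 = 59e9 + 4*20e9/3 = 85666666666.67 Pa
Then divide by density:
85666666666.67 / 2534 = 33806892.9229 Pa/(kg/m^3)
Take the square root:
Vp = sqrt(33806892.9229) = 5814.37 m/s

5814.37


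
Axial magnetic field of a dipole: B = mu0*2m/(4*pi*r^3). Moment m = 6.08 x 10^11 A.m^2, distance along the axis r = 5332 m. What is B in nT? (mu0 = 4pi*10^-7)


m = 6.08 x 10^11 = 608000000000 A.m^2
2m = 1216000000000 A.m^2
r^3 = 5332^3 = 151589954368
B = (4pi*10^-7) * 1216000000000 / (4*pi * 151589954368) * 1e9
= 1528070.666706 / 1904935548002.08 * 1e9
= 802.164 nT

802.164


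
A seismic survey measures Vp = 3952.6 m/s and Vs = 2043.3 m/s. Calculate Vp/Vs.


Vp/Vs = 3952.6 / 2043.3
= 1.9344

1.9344


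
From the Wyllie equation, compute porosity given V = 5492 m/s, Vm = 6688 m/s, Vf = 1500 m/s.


1/V - 1/Vm = 1/5492 - 1/6688 = 3.256e-05
1/Vf - 1/Vm = 1/1500 - 1/6688 = 0.00051715
phi = 3.256e-05 / 0.00051715 = 0.063

0.063


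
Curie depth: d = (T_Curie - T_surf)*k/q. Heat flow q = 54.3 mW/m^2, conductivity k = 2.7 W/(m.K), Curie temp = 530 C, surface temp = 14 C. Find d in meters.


T_Curie - T_surf = 530 - 14 = 516 C
Convert q to W/m^2: 54.3 mW/m^2 = 0.0543 W/m^2
d = 516 * 2.7 / 0.0543 = 25657.46 m

25657.46


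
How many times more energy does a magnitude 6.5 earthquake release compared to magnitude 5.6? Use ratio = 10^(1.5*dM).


M2 - M1 = 6.5 - 5.6 = 0.9
1.5 * 0.9 = 1.35
ratio = 10^1.35 = 22.39

22.39


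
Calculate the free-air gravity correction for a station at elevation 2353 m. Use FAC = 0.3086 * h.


FAC = 0.3086 * h
= 0.3086 * 2353
= 726.1358 mGal

726.1358


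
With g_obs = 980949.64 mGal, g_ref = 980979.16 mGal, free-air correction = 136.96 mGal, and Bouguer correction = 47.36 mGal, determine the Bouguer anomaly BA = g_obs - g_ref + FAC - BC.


BA = g_obs - g_ref + FAC - BC
= 980949.64 - 980979.16 + 136.96 - 47.36
= 60.08 mGal

60.08


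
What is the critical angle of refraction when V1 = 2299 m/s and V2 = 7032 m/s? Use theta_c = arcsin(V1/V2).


V1/V2 = 2299/7032 = 0.326934
theta_c = arcsin(0.326934) = 19.0828 degrees

19.0828


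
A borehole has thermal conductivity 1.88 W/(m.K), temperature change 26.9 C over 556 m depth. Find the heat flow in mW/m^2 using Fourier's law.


q = k * dT / dz * 1000
= 1.88 * 26.9 / 556 * 1000
= 0.090957 * 1000
= 90.9568 mW/m^2

90.9568


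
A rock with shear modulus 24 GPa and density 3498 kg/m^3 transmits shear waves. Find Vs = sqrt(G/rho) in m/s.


Convert G to Pa: G = 24e9 Pa
Compute G/rho = 24e9 / 3498 = 6861063.4648
Vs = sqrt(6861063.4648) = 2619.36 m/s

2619.36


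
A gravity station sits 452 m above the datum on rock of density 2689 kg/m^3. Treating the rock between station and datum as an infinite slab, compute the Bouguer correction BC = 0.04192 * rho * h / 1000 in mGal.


BC = 0.04192 * rho * h / 1000
= 0.04192 * 2689 * 452 / 1000
= 50.9507 mGal

50.9507


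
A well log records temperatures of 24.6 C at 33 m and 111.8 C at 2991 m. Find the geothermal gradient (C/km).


dT = 111.8 - 24.6 = 87.2 C
dz = 2991 - 33 = 2958 m
gradient = dT/dz * 1000 = 87.2/2958 * 1000 = 29.4794 C/km

29.4794


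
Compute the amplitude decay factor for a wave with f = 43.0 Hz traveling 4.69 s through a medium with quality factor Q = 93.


pi*f*t/Q = pi*43.0*4.69/93 = 6.812527
A/A0 = exp(-6.812527) = 0.0011

0.0011


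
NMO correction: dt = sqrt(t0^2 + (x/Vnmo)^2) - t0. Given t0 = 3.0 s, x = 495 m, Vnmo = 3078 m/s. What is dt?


x/Vnmo = 495/3078 = 0.160819
(x/Vnmo)^2 = 0.025863
t0^2 = 9.0
sqrt(9.0 + 0.025863) = 3.004307
dt = 3.004307 - 3.0 = 0.004307

0.004307


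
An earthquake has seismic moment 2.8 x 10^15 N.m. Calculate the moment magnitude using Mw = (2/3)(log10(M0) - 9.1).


log10(M0) = log10(2.8 x 10^15) = 15.4472
Mw = 2/3 * (15.4472 - 9.1)
= 2/3 * 6.3472
= 4.23

4.23


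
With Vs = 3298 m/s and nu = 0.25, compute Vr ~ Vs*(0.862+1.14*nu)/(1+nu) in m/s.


Numerator factor = 0.862 + 1.14*0.25 = 1.147
Denominator = 1 + 0.25 = 1.25
Vr = 3298 * 1.147 / 1.25 = 3026.24 m/s

3026.24


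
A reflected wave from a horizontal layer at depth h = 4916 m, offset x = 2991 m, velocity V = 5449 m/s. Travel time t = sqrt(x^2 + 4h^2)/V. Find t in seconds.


x^2 + 4h^2 = 2991^2 + 4*4916^2 = 8946081 + 96668224 = 105614305
sqrt(105614305) = 10276.8821
t = 10276.8821 / 5449 = 1.886 s

1.886


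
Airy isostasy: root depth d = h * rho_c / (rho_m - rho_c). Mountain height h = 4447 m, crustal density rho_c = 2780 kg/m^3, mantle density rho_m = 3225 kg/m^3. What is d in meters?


rho_m - rho_c = 3225 - 2780 = 445
d = 4447 * 2780 / 445
= 12362660 / 445
= 27781.26 m

27781.26


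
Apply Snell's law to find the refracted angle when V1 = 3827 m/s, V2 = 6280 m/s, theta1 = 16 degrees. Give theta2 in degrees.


sin(theta1) = sin(16 deg) = 0.275637
sin(theta2) = V2/V1 * sin(theta1) = 6280/3827 * 0.275637 = 0.452313
theta2 = arcsin(0.452313) = 26.8922 degrees

26.8922


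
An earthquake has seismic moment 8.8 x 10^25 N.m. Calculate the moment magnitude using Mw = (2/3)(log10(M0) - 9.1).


log10(M0) = log10(8.8 x 10^25) = 25.9445
Mw = 2/3 * (25.9445 - 9.1)
= 2/3 * 16.8445
= 11.23

11.23


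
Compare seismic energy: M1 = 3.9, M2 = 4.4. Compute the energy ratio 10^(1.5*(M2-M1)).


M2 - M1 = 4.4 - 3.9 = 0.5
1.5 * 0.5 = 0.75
ratio = 10^0.75 = 5.62

5.62


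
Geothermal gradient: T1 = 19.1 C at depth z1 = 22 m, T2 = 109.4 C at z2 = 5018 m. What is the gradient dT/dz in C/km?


dT = 109.4 - 19.1 = 90.3 C
dz = 5018 - 22 = 4996 m
gradient = dT/dz * 1000 = 90.3/4996 * 1000 = 18.0745 C/km

18.0745


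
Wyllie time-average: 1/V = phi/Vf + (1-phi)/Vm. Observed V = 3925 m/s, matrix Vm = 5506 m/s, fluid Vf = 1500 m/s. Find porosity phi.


1/V - 1/Vm = 1/3925 - 1/5506 = 7.316e-05
1/Vf - 1/Vm = 1/1500 - 1/5506 = 0.00048505
phi = 7.316e-05 / 0.00048505 = 0.1508

0.1508


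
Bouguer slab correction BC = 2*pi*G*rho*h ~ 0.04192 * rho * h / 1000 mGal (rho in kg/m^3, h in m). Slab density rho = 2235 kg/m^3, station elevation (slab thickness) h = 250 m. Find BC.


BC = 0.04192 * rho * h / 1000
= 0.04192 * 2235 * 250 / 1000
= 23.4228 mGal

23.4228


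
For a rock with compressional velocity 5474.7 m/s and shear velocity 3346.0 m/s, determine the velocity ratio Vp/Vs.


Vp/Vs = 5474.7 / 3346.0
= 1.6362

1.6362


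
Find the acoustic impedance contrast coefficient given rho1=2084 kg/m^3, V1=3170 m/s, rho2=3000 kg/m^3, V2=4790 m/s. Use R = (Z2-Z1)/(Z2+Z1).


Z1 = 2084 * 3170 = 6606280
Z2 = 3000 * 4790 = 14370000
R = (14370000 - 6606280) / (14370000 + 6606280) = 7763720 / 20976280 = 0.3701

0.3701


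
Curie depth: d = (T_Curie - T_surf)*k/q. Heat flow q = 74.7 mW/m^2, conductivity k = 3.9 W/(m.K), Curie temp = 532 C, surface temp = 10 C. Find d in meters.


T_Curie - T_surf = 532 - 10 = 522 C
Convert q to W/m^2: 74.7 mW/m^2 = 0.0747 W/m^2
d = 522 * 3.9 / 0.0747 = 27253.01 m

27253.01


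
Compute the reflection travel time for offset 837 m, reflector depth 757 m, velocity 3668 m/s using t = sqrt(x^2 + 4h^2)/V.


x^2 + 4h^2 = 837^2 + 4*757^2 = 700569 + 2292196 = 2992765
sqrt(2992765) = 1729.961
t = 1729.961 / 3668 = 0.4716 s

0.4716


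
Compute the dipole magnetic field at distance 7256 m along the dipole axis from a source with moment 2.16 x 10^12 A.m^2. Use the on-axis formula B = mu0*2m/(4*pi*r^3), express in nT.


m = 2.16 x 10^12 = 2160000000000 A.m^2
2m = 4320000000000 A.m^2
r^3 = 7256^3 = 382025033216
B = (4pi*10^-7) * 4320000000000 / (4*pi * 382025033216) * 1e9
= 5428672.105403 / 4800668151355.13 * 1e9
= 1130.8159 nT

1130.8159


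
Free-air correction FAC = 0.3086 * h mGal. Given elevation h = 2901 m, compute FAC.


FAC = 0.3086 * h
= 0.3086 * 2901
= 895.2486 mGal

895.2486


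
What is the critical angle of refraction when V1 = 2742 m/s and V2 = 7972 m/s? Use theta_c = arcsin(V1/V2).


V1/V2 = 2742/7972 = 0.343954
theta_c = arcsin(0.343954) = 20.1179 degrees

20.1179


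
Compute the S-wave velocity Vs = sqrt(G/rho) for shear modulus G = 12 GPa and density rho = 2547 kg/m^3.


Convert G to Pa: G = 12e9 Pa
Compute G/rho = 12e9 / 2547 = 4711425.2061
Vs = sqrt(4711425.2061) = 2170.58 m/s

2170.58


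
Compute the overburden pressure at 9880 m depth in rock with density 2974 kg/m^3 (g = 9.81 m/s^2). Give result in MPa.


P = rho * g * z / 1e6
= 2974 * 9.81 * 9880 / 1e6
= 288248407.2 / 1e6
= 288.2484 MPa

288.2484


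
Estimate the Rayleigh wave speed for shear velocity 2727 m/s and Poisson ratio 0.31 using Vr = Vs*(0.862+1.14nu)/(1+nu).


Numerator factor = 0.862 + 1.14*0.31 = 1.2154
Denominator = 1 + 0.31 = 1.31
Vr = 2727 * 1.2154 / 1.31 = 2530.07 m/s

2530.07


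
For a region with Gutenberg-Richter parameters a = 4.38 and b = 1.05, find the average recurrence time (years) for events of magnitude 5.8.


log10(N) = 4.38 - 1.05*5.8 = -1.71
N = 10^-1.71 = 0.019498
T = 1/N = 1/0.019498 = 51.2861 years

51.2861


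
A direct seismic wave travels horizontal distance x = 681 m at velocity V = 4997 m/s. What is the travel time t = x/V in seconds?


t = x / V
= 681 / 4997
= 0.1363 s

0.1363


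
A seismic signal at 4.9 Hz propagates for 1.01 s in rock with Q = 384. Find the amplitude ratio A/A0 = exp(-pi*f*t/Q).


pi*f*t/Q = pi*4.9*1.01/384 = 0.040489
A/A0 = exp(-0.040489) = 0.96032

0.96032


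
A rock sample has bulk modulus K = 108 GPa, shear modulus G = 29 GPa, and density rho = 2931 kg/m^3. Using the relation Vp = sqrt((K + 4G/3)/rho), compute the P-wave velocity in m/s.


First compute the effective modulus:
K + 4G/3 = 108e9 + 4*29e9/3 = 146666666666.67 Pa
Then divide by density:
146666666666.67 / 2931 = 50039804.3899 Pa/(kg/m^3)
Take the square root:
Vp = sqrt(50039804.3899) = 7073.88 m/s

7073.88


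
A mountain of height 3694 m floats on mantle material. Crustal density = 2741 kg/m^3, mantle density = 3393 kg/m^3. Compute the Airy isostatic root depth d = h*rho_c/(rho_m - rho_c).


rho_m - rho_c = 3393 - 2741 = 652
d = 3694 * 2741 / 652
= 10125254 / 652
= 15529.53 m

15529.53


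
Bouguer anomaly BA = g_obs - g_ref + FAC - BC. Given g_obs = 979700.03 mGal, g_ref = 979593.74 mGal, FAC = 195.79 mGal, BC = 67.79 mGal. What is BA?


BA = g_obs - g_ref + FAC - BC
= 979700.03 - 979593.74 + 195.79 - 67.79
= 234.29 mGal

234.29


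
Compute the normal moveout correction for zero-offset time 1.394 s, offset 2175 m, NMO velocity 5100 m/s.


x/Vnmo = 2175/5100 = 0.426471
(x/Vnmo)^2 = 0.181877
t0^2 = 1.943236
sqrt(1.943236 + 0.181877) = 1.457777
dt = 1.457777 - 1.394 = 0.063777

0.063777


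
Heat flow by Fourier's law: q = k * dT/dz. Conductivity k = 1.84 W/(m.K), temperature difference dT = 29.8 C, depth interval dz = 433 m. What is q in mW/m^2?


q = k * dT / dz * 1000
= 1.84 * 29.8 / 433 * 1000
= 0.126633 * 1000
= 126.6328 mW/m^2

126.6328


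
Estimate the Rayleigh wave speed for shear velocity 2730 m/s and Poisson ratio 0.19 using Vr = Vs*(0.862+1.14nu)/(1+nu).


Numerator factor = 0.862 + 1.14*0.19 = 1.0786
Denominator = 1 + 0.19 = 1.19
Vr = 2730 * 1.0786 / 1.19 = 2474.44 m/s

2474.44


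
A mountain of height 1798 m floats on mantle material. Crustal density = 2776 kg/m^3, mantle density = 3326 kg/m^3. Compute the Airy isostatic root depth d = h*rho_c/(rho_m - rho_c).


rho_m - rho_c = 3326 - 2776 = 550
d = 1798 * 2776 / 550
= 4991248 / 550
= 9075.0 m

9075.0


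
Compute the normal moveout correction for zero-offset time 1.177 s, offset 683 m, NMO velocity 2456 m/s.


x/Vnmo = 683/2456 = 0.278094
(x/Vnmo)^2 = 0.077337
t0^2 = 1.385329
sqrt(1.385329 + 0.077337) = 1.209407
dt = 1.209407 - 1.177 = 0.032407

0.032407


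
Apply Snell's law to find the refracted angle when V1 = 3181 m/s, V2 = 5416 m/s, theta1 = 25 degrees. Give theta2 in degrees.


sin(theta1) = sin(25 deg) = 0.422618
sin(theta2) = V2/V1 * sin(theta1) = 5416/3181 * 0.422618 = 0.719554
theta2 = arcsin(0.719554) = 46.0177 degrees

46.0177


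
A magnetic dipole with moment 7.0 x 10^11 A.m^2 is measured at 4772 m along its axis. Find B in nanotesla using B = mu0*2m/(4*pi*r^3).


m = 7.0 x 10^11 = 700000000000 A.m^2
2m = 1400000000000 A.m^2
r^3 = 4772^3 = 108667907648
B = (4pi*10^-7) * 1400000000000 / (4*pi * 108667907648) * 1e9
= 1759291.88601 / 1365561201391.72 * 1e9
= 1288.3288 nT

1288.3288


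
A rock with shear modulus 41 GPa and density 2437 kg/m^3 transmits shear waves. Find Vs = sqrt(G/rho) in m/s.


Convert G to Pa: G = 41e9 Pa
Compute G/rho = 41e9 / 2437 = 16823963.89
Vs = sqrt(16823963.89) = 4101.7 m/s

4101.7


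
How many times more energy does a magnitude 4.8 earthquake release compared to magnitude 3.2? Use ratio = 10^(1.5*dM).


M2 - M1 = 4.8 - 3.2 = 1.6
1.5 * 1.6 = 2.4
ratio = 10^2.4 = 251.19

251.19


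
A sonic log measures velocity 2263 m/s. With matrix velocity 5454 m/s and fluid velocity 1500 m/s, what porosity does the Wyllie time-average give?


1/V - 1/Vm = 1/2263 - 1/5454 = 0.00025854
1/Vf - 1/Vm = 1/1500 - 1/5454 = 0.00048331
phi = 0.00025854 / 0.00048331 = 0.5349

0.5349


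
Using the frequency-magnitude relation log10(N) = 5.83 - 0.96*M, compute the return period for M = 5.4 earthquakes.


log10(N) = 5.83 - 0.96*5.4 = 0.646
N = 10^0.646 = 4.425884
T = 1/N = 1/4.425884 = 0.2259 years

0.2259


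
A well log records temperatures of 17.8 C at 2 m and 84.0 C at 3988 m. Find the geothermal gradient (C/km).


dT = 84.0 - 17.8 = 66.2 C
dz = 3988 - 2 = 3986 m
gradient = dT/dz * 1000 = 66.2/3986 * 1000 = 16.6081 C/km

16.6081


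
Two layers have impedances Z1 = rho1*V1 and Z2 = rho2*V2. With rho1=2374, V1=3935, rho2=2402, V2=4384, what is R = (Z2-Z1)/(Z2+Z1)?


Z1 = 2374 * 3935 = 9341690
Z2 = 2402 * 4384 = 10530368
R = (10530368 - 9341690) / (10530368 + 9341690) = 1188678 / 19872058 = 0.0598

0.0598


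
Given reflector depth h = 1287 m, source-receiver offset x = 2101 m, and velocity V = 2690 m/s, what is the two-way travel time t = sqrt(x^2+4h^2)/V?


x^2 + 4h^2 = 2101^2 + 4*1287^2 = 4414201 + 6625476 = 11039677
sqrt(11039677) = 3322.6009
t = 3322.6009 / 2690 = 1.2352 s

1.2352


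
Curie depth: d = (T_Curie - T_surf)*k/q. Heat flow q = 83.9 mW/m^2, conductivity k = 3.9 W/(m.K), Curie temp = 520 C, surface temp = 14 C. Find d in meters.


T_Curie - T_surf = 520 - 14 = 506 C
Convert q to W/m^2: 83.9 mW/m^2 = 0.0839 W/m^2
d = 506 * 3.9 / 0.0839 = 23520.86 m

23520.86


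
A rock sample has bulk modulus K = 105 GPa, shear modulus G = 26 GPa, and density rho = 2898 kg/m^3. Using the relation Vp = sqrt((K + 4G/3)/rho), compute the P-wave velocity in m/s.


First compute the effective modulus:
K + 4G/3 = 105e9 + 4*26e9/3 = 139666666666.67 Pa
Then divide by density:
139666666666.67 / 2898 = 48194156.8898 Pa/(kg/m^3)
Take the square root:
Vp = sqrt(48194156.8898) = 6942.2 m/s

6942.2


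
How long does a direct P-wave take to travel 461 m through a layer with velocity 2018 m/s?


t = x / V
= 461 / 2018
= 0.2284 s

0.2284


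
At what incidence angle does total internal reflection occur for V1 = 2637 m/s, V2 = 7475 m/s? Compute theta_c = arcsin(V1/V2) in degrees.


V1/V2 = 2637/7475 = 0.352776
theta_c = arcsin(0.352776) = 20.6572 degrees

20.6572


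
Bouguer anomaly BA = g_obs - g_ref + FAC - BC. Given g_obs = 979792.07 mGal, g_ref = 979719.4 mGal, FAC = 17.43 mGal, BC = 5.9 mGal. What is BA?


BA = g_obs - g_ref + FAC - BC
= 979792.07 - 979719.4 + 17.43 - 5.9
= 84.2 mGal

84.2


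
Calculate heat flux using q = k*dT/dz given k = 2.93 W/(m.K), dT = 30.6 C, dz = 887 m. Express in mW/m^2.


q = k * dT / dz * 1000
= 2.93 * 30.6 / 887 * 1000
= 0.10108 * 1000
= 101.08 mW/m^2

101.08


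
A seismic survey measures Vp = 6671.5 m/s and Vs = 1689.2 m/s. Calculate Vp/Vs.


Vp/Vs = 6671.5 / 1689.2
= 3.9495

3.9495


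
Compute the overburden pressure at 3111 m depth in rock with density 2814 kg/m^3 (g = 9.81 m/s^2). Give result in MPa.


P = rho * g * z / 1e6
= 2814 * 9.81 * 3111 / 1e6
= 85880212.74 / 1e6
= 85.8802 MPa

85.8802


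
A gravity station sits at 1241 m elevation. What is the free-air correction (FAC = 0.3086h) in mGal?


FAC = 0.3086 * h
= 0.3086 * 1241
= 382.9726 mGal

382.9726


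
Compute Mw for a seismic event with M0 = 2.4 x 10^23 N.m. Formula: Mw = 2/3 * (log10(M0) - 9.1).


log10(M0) = log10(2.4 x 10^23) = 23.3802
Mw = 2/3 * (23.3802 - 9.1)
= 2/3 * 14.2802
= 9.52

9.52


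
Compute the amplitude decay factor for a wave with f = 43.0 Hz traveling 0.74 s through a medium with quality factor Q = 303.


pi*f*t/Q = pi*43.0*0.74/303 = 0.329919
A/A0 = exp(-0.329919) = 0.718982

0.718982


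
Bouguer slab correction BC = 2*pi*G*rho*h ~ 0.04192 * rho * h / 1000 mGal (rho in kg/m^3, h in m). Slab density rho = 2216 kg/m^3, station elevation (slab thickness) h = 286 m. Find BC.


BC = 0.04192 * rho * h / 1000
= 0.04192 * 2216 * 286 / 1000
= 26.5679 mGal

26.5679


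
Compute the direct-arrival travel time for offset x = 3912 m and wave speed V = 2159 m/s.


t = x / V
= 3912 / 2159
= 1.8119 s

1.8119


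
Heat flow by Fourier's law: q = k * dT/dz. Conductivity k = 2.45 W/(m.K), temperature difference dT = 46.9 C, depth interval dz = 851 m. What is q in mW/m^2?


q = k * dT / dz * 1000
= 2.45 * 46.9 / 851 * 1000
= 0.135024 * 1000
= 135.0235 mW/m^2

135.0235


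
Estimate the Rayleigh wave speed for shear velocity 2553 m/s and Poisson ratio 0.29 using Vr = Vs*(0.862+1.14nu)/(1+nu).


Numerator factor = 0.862 + 1.14*0.29 = 1.1926
Denominator = 1 + 0.29 = 1.29
Vr = 2553 * 1.1926 / 1.29 = 2360.24 m/s

2360.24


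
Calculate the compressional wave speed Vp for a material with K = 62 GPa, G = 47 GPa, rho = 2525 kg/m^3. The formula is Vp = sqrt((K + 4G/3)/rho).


First compute the effective modulus:
K + 4G/3 = 62e9 + 4*47e9/3 = 124666666666.67 Pa
Then divide by density:
124666666666.67 / 2525 = 49372937.2937 Pa/(kg/m^3)
Take the square root:
Vp = sqrt(49372937.2937) = 7026.59 m/s

7026.59


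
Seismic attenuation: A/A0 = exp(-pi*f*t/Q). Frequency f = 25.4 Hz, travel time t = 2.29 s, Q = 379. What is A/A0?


pi*f*t/Q = pi*25.4*2.29/379 = 0.482147
A/A0 = exp(-0.482147) = 0.617456

0.617456


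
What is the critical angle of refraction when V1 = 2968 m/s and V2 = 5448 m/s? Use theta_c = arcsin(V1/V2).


V1/V2 = 2968/5448 = 0.544787
theta_c = arcsin(0.544787) = 33.0101 degrees

33.0101


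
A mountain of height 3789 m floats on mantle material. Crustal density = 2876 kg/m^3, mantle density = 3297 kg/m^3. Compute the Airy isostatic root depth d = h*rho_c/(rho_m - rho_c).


rho_m - rho_c = 3297 - 2876 = 421
d = 3789 * 2876 / 421
= 10897164 / 421
= 25884.0 m

25884.0


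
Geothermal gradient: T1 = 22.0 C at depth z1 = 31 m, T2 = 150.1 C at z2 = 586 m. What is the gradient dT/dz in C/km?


dT = 150.1 - 22.0 = 128.1 C
dz = 586 - 31 = 555 m
gradient = dT/dz * 1000 = 128.1/555 * 1000 = 230.8108 C/km

230.8108


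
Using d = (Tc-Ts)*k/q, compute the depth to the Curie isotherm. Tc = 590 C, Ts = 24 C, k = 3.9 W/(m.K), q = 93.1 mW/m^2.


T_Curie - T_surf = 590 - 24 = 566 C
Convert q to W/m^2: 93.1 mW/m^2 = 0.0931 W/m^2
d = 566 * 3.9 / 0.0931 = 23709.99 m

23709.99


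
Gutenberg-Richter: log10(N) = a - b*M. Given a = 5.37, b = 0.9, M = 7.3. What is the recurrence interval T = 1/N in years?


log10(N) = 5.37 - 0.9*7.3 = -1.2
N = 10^-1.2 = 0.063096
T = 1/N = 1/0.063096 = 15.8489 years

15.8489


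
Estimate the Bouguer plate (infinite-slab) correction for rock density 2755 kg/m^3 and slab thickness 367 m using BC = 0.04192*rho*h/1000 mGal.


BC = 0.04192 * rho * h / 1000
= 0.04192 * 2755 * 367 / 1000
= 42.3847 mGal

42.3847


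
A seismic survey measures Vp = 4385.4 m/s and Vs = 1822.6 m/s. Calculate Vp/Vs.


Vp/Vs = 4385.4 / 1822.6
= 2.4061

2.4061


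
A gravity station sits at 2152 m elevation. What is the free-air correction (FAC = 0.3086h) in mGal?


FAC = 0.3086 * h
= 0.3086 * 2152
= 664.1072 mGal

664.1072


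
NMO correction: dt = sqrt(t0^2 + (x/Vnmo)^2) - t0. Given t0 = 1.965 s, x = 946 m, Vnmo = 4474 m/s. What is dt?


x/Vnmo = 946/4474 = 0.211444
(x/Vnmo)^2 = 0.044709
t0^2 = 3.861225
sqrt(3.861225 + 0.044709) = 1.976343
dt = 1.976343 - 1.965 = 0.011343

0.011343


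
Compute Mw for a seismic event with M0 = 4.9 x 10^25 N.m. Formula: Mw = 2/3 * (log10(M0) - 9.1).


log10(M0) = log10(4.9 x 10^25) = 25.6902
Mw = 2/3 * (25.6902 - 9.1)
= 2/3 * 16.5902
= 11.06

11.06


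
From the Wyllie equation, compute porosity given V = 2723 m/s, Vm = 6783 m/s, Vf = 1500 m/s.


1/V - 1/Vm = 1/2723 - 1/6783 = 0.00021981
1/Vf - 1/Vm = 1/1500 - 1/6783 = 0.00051924
phi = 0.00021981 / 0.00051924 = 0.4233

0.4233


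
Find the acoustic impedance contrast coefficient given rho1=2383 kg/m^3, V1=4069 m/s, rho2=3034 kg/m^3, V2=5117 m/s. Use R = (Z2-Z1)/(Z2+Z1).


Z1 = 2383 * 4069 = 9696427
Z2 = 3034 * 5117 = 15524978
R = (15524978 - 9696427) / (15524978 + 9696427) = 5828551 / 25221405 = 0.2311

0.2311


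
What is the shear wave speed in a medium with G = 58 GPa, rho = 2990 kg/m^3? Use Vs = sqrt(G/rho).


Convert G to Pa: G = 58e9 Pa
Compute G/rho = 58e9 / 2990 = 19397993.311
Vs = sqrt(19397993.311) = 4404.32 m/s

4404.32


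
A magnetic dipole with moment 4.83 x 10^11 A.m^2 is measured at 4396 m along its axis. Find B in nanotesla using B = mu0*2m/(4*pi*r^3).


m = 4.83 x 10^11 = 483000000000 A.m^2
2m = 966000000000 A.m^2
r^3 = 4396^3 = 84951891136
B = (4pi*10^-7) * 966000000000 / (4*pi * 84951891136) * 1e9
= 1213911.401347 / 1067536948405.67 * 1e9
= 1137.1142 nT

1137.1142


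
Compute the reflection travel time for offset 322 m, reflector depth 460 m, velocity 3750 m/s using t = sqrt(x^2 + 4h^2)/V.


x^2 + 4h^2 = 322^2 + 4*460^2 = 103684 + 846400 = 950084
sqrt(950084) = 974.7225
t = 974.7225 / 3750 = 0.2599 s

0.2599


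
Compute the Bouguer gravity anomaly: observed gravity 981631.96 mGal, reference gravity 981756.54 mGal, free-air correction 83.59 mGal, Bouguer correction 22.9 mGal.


BA = g_obs - g_ref + FAC - BC
= 981631.96 - 981756.54 + 83.59 - 22.9
= -63.89 mGal

-63.89


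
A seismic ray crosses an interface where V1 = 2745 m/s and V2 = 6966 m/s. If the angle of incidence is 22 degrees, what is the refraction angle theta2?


sin(theta1) = sin(22 deg) = 0.374607
sin(theta2) = V2/V1 * sin(theta1) = 6966/2745 * 0.374607 = 0.950641
theta2 = arcsin(0.950641) = 71.9231 degrees

71.9231


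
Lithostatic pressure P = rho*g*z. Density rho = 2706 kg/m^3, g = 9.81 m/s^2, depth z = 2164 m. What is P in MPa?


P = rho * g * z / 1e6
= 2706 * 9.81 * 2164 / 1e6
= 57445241.04 / 1e6
= 57.4452 MPa

57.4452


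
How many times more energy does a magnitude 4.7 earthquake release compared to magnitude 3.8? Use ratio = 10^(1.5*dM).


M2 - M1 = 4.7 - 3.8 = 0.9
1.5 * 0.9 = 1.35
ratio = 10^1.35 = 22.39

22.39


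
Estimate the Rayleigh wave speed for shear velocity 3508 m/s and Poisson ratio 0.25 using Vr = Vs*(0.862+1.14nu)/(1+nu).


Numerator factor = 0.862 + 1.14*0.25 = 1.147
Denominator = 1 + 0.25 = 1.25
Vr = 3508 * 1.147 / 1.25 = 3218.94 m/s

3218.94


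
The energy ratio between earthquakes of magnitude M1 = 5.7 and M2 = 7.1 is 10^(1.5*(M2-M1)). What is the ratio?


M2 - M1 = 7.1 - 5.7 = 1.4
1.5 * 1.4 = 2.1
ratio = 10^2.1 = 125.89

125.89


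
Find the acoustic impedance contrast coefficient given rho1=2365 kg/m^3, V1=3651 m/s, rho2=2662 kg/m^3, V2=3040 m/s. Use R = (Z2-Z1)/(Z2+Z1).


Z1 = 2365 * 3651 = 8634615
Z2 = 2662 * 3040 = 8092480
R = (8092480 - 8634615) / (8092480 + 8634615) = -542135 / 16727095 = -0.0324

-0.0324


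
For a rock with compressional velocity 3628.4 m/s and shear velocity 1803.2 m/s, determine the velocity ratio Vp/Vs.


Vp/Vs = 3628.4 / 1803.2
= 2.0122

2.0122


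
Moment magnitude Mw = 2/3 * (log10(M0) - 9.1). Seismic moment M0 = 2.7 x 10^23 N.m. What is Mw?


log10(M0) = log10(2.7 x 10^23) = 23.4314
Mw = 2/3 * (23.4314 - 9.1)
= 2/3 * 14.3314
= 9.55

9.55


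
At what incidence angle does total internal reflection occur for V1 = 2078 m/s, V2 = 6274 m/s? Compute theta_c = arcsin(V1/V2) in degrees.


V1/V2 = 2078/6274 = 0.331208
theta_c = arcsin(0.331208) = 19.3421 degrees

19.3421


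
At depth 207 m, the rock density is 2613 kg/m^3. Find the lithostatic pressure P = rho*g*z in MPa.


P = rho * g * z / 1e6
= 2613 * 9.81 * 207 / 1e6
= 5306140.71 / 1e6
= 5.3061 MPa

5.3061


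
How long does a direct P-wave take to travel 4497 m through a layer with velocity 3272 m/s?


t = x / V
= 4497 / 3272
= 1.3744 s

1.3744


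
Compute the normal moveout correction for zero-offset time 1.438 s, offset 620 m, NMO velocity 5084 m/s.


x/Vnmo = 620/5084 = 0.121951
(x/Vnmo)^2 = 0.014872
t0^2 = 2.067844
sqrt(2.067844 + 0.014872) = 1.443162
dt = 1.443162 - 1.438 = 0.005162

0.005162


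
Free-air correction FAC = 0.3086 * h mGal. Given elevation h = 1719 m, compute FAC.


FAC = 0.3086 * h
= 0.3086 * 1719
= 530.4834 mGal

530.4834


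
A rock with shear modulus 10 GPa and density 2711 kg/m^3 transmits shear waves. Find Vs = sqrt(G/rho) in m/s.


Convert G to Pa: G = 10e9 Pa
Compute G/rho = 10e9 / 2711 = 3688675.7654
Vs = sqrt(3688675.7654) = 1920.59 m/s

1920.59


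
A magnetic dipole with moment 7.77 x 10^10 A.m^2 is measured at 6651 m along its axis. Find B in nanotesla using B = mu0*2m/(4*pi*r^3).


m = 7.77 x 10^10 = 77700000000 A.m^2
2m = 155400000000 A.m^2
r^3 = 6651^3 = 294212312451
B = (4pi*10^-7) * 155400000000 / (4*pi * 294212312451) * 1e9
= 195281.399347 / 3697180957566.91 * 1e9
= 52.819 nT

52.819


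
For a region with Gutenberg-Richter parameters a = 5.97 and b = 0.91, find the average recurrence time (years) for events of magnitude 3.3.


log10(N) = 5.97 - 0.91*3.3 = 2.967
N = 10^2.967 = 926.829823
T = 1/N = 1/926.829823 = 0.0011 years

0.0011


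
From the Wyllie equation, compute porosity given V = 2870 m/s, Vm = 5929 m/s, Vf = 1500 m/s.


1/V - 1/Vm = 1/2870 - 1/5929 = 0.00017977
1/Vf - 1/Vm = 1/1500 - 1/5929 = 0.000498
phi = 0.00017977 / 0.000498 = 0.361

0.361


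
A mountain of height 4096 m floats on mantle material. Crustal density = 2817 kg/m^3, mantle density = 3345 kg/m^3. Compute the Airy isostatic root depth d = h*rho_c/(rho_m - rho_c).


rho_m - rho_c = 3345 - 2817 = 528
d = 4096 * 2817 / 528
= 11538432 / 528
= 21853.09 m

21853.09


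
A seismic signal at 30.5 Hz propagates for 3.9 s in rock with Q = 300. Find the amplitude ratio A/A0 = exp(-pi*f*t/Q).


pi*f*t/Q = pi*30.5*3.9/300 = 1.245641
A/A0 = exp(-1.245641) = 0.287756

0.287756


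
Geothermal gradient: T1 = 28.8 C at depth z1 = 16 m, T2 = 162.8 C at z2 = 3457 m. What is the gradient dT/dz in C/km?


dT = 162.8 - 28.8 = 134.0 C
dz = 3457 - 16 = 3441 m
gradient = dT/dz * 1000 = 134.0/3441 * 1000 = 38.9422 C/km

38.9422


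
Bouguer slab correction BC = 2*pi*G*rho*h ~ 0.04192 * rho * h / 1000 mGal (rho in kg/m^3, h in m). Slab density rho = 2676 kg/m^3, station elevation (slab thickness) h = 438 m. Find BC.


BC = 0.04192 * rho * h / 1000
= 0.04192 * 2676 * 438 / 1000
= 49.1339 mGal

49.1339


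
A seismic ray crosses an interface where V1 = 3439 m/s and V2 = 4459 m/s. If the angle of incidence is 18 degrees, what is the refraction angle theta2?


sin(theta1) = sin(18 deg) = 0.309017
sin(theta2) = V2/V1 * sin(theta1) = 4459/3439 * 0.309017 = 0.400671
theta2 = arcsin(0.400671) = 23.6201 degrees

23.6201


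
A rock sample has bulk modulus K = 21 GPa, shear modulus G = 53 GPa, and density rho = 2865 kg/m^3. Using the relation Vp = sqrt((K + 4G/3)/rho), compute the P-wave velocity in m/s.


First compute the effective modulus:
K + 4G/3 = 21e9 + 4*53e9/3 = 91666666666.67 Pa
Then divide by density:
91666666666.67 / 2865 = 31995346.1315 Pa/(kg/m^3)
Take the square root:
Vp = sqrt(31995346.1315) = 5656.44 m/s

5656.44


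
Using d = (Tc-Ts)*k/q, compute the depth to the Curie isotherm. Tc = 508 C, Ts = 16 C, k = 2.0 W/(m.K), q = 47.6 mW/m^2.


T_Curie - T_surf = 508 - 16 = 492 C
Convert q to W/m^2: 47.6 mW/m^2 = 0.0476 W/m^2
d = 492 * 2.0 / 0.0476 = 20672.27 m

20672.27


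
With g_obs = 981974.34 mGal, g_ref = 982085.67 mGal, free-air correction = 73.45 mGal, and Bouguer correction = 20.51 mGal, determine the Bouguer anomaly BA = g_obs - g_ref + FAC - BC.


BA = g_obs - g_ref + FAC - BC
= 981974.34 - 982085.67 + 73.45 - 20.51
= -58.39 mGal

-58.39


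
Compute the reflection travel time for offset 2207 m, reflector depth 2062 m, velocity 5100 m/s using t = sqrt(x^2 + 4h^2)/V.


x^2 + 4h^2 = 2207^2 + 4*2062^2 = 4870849 + 17007376 = 21878225
sqrt(21878225) = 4677.4165
t = 4677.4165 / 5100 = 0.9171 s

0.9171


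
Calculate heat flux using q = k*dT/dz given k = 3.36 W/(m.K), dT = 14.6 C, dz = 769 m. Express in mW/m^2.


q = k * dT / dz * 1000
= 3.36 * 14.6 / 769 * 1000
= 0.063792 * 1000
= 63.7919 mW/m^2

63.7919


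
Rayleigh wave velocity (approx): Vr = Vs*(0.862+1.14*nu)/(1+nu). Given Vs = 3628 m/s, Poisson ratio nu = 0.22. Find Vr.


Numerator factor = 0.862 + 1.14*0.22 = 1.1128
Denominator = 1 + 0.22 = 1.22
Vr = 3628 * 1.1128 / 1.22 = 3309.21 m/s

3309.21


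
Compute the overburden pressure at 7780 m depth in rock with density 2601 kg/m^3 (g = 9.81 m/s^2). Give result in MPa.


P = rho * g * z / 1e6
= 2601 * 9.81 * 7780 / 1e6
= 198513001.8 / 1e6
= 198.513 MPa

198.513


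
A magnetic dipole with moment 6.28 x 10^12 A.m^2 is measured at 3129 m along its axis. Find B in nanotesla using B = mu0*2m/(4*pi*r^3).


m = 6.28 x 10^12 = 6280000000000 A.m^2
2m = 12560000000000 A.m^2
r^3 = 3129^3 = 30634915689
B = (4pi*10^-7) * 12560000000000 / (4*pi * 30634915689) * 1e9
= 15783361.491635 / 384969704287.62 * 1e9
= 40998.9703 nT

40998.9703


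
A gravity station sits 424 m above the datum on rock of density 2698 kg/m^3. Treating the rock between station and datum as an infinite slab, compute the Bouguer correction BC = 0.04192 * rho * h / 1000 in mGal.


BC = 0.04192 * rho * h / 1000
= 0.04192 * 2698 * 424 / 1000
= 47.9545 mGal

47.9545


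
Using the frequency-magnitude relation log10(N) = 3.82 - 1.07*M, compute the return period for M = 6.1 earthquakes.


log10(N) = 3.82 - 1.07*6.1 = -2.707
N = 10^-2.707 = 0.001963
T = 1/N = 1/0.001963 = 509.3309 years

509.3309


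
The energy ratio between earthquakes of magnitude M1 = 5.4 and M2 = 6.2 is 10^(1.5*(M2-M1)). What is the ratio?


M2 - M1 = 6.2 - 5.4 = 0.8
1.5 * 0.8 = 1.2
ratio = 10^1.2 = 15.85

15.85


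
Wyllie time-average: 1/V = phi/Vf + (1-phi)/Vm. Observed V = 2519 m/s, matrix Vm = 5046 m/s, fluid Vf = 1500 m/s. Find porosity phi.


1/V - 1/Vm = 1/2519 - 1/5046 = 0.00019881
1/Vf - 1/Vm = 1/1500 - 1/5046 = 0.00046849
phi = 0.00019881 / 0.00046849 = 0.4244

0.4244


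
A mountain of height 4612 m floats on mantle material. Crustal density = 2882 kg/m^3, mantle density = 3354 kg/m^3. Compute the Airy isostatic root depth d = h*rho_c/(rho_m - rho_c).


rho_m - rho_c = 3354 - 2882 = 472
d = 4612 * 2882 / 472
= 13291784 / 472
= 28160.56 m

28160.56


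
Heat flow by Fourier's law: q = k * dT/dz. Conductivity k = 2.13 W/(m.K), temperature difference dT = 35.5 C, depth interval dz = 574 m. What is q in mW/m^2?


q = k * dT / dz * 1000
= 2.13 * 35.5 / 574 * 1000
= 0.131733 * 1000
= 131.7334 mW/m^2

131.7334


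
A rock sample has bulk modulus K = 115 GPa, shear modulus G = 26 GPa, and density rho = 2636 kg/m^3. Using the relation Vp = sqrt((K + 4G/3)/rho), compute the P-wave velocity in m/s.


First compute the effective modulus:
K + 4G/3 = 115e9 + 4*26e9/3 = 149666666666.67 Pa
Then divide by density:
149666666666.67 / 2636 = 56777946.3834 Pa/(kg/m^3)
Take the square root:
Vp = sqrt(56777946.3834) = 7535.11 m/s

7535.11


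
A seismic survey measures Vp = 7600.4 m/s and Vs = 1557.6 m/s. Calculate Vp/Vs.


Vp/Vs = 7600.4 / 1557.6
= 4.8796

4.8796


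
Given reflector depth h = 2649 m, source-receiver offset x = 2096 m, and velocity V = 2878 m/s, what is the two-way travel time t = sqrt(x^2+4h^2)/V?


x^2 + 4h^2 = 2096^2 + 4*2649^2 = 4393216 + 28068804 = 32462020
sqrt(32462020) = 5697.5451
t = 5697.5451 / 2878 = 1.9797 s

1.9797


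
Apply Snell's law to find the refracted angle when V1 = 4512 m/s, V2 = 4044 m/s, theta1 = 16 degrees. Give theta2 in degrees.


sin(theta1) = sin(16 deg) = 0.275637
sin(theta2) = V2/V1 * sin(theta1) = 4044/4512 * 0.275637 = 0.247047
theta2 = arcsin(0.247047) = 14.3029 degrees

14.3029


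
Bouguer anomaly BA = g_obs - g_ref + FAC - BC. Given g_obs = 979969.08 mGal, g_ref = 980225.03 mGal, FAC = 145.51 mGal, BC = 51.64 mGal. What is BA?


BA = g_obs - g_ref + FAC - BC
= 979969.08 - 980225.03 + 145.51 - 51.64
= -162.08 mGal

-162.08


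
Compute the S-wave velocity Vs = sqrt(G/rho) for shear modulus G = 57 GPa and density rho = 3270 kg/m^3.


Convert G to Pa: G = 57e9 Pa
Compute G/rho = 57e9 / 3270 = 17431192.6606
Vs = sqrt(17431192.6606) = 4175.07 m/s

4175.07


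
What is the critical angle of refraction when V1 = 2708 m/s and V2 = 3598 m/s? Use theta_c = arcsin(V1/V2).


V1/V2 = 2708/3598 = 0.75264
theta_c = arcsin(0.75264) = 48.8196 degrees

48.8196


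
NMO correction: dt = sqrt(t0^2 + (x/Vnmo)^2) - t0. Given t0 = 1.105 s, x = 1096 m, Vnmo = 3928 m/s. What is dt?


x/Vnmo = 1096/3928 = 0.279022
(x/Vnmo)^2 = 0.077854
t0^2 = 1.221025
sqrt(1.221025 + 0.077854) = 1.139684
dt = 1.139684 - 1.105 = 0.034684

0.034684
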